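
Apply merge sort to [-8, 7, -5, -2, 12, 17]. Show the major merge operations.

Divide and conquer:
  Merge [7] + [-5] -> [-5, 7]
  Merge [-8] + [-5, 7] -> [-8, -5, 7]
  Merge [12] + [17] -> [12, 17]
  Merge [-2] + [12, 17] -> [-2, 12, 17]
  Merge [-8, -5, 7] + [-2, 12, 17] -> [-8, -5, -2, 7, 12, 17]


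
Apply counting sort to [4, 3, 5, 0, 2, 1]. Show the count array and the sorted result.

Count array: [1, 1, 1, 1, 1, 1]
(count[i] = number of elements equal to i)
Cumulative count: [1, 2, 3, 4, 5, 6]
Sorted: [0, 1, 2, 3, 4, 5]


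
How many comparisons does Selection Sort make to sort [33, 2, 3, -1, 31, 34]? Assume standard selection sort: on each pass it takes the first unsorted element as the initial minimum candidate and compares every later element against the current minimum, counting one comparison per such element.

Pass 1: scan indices 1..5 for the minimum = 5 comparison(s); min is -1, place at index 0 -> [-1, 2, 3, 33, 31, 34]
Pass 2: scan indices 2..5 for the minimum = 4 comparison(s); min is 2, place at index 1 -> [-1, 2, 3, 33, 31, 34]
Pass 3: scan indices 3..5 for the minimum = 3 comparison(s); min is 3, place at index 2 -> [-1, 2, 3, 33, 31, 34]
Pass 4: scan indices 4..5 for the minimum = 2 comparison(s); min is 31, place at index 3 -> [-1, 2, 3, 31, 33, 34]
Pass 5: scan indices 5..5 for the minimum = 1 comparison(s); min is 33, place at index 4 -> [-1, 2, 3, 31, 33, 34]
Selection sort always scans the whole unsorted suffix, so the count is (n-1) + (n-2) + ... + 1 = n(n-1)/2 = 6*5/2 = 15 regardless of the input order.
Total comparisons: 5 + 4 + 3 + 2 + 1 = 15


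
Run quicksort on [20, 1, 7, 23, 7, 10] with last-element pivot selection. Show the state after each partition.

Partition 1: pivot=10 at index 3 -> [1, 7, 7, 10, 20, 23]
Partition 2: pivot=7 at index 2 -> [1, 7, 7, 10, 20, 23]
Partition 3: pivot=7 at index 1 -> [1, 7, 7, 10, 20, 23]
Partition 4: pivot=23 at index 5 -> [1, 7, 7, 10, 20, 23]


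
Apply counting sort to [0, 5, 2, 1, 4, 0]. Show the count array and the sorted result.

Count array: [2, 1, 1, 0, 1, 1]
(count[i] = number of elements equal to i)
Cumulative count: [2, 3, 4, 4, 5, 6]
Sorted: [0, 0, 1, 2, 4, 5]


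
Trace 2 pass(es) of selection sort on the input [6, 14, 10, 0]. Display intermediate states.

Pass 1: Select minimum 0 at index 3, swap -> [0, 14, 10, 6]
Pass 2: Select minimum 6 at index 3, swap -> [0, 6, 10, 14]


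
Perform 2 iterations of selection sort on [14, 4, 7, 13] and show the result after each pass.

Pass 1: Select minimum 4 at index 1, swap -> [4, 14, 7, 13]
Pass 2: Select minimum 7 at index 2, swap -> [4, 7, 14, 13]


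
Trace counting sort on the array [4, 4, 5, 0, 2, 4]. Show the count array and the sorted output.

Count array: [1, 0, 1, 0, 3, 1]
(count[i] = number of elements equal to i)
Cumulative count: [1, 1, 2, 2, 5, 6]
Sorted: [0, 2, 4, 4, 4, 5]


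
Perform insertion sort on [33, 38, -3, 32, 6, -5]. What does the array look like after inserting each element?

First element 33 is already 'sorted'
Insert 38: shifted 0 elements -> [33, 38, -3, 32, 6, -5]
Insert -3: shifted 2 elements -> [-3, 33, 38, 32, 6, -5]
Insert 32: shifted 2 elements -> [-3, 32, 33, 38, 6, -5]
Insert 6: shifted 3 elements -> [-3, 6, 32, 33, 38, -5]
Insert -5: shifted 5 elements -> [-5, -3, 6, 32, 33, 38]


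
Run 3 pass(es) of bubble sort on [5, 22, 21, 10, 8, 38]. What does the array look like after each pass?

After pass 1: [5, 21, 10, 8, 22, 38] (3 swaps)
After pass 2: [5, 10, 8, 21, 22, 38] (2 swaps)
After pass 3: [5, 8, 10, 21, 22, 38] (1 swaps)
Total swaps: 6


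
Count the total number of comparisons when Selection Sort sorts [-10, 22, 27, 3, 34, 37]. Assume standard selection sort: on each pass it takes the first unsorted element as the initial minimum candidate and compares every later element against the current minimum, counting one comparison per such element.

Pass 1: scan indices 1..5 for the minimum = 5 comparison(s); min is -10, place at index 0 -> [-10, 22, 27, 3, 34, 37]
Pass 2: scan indices 2..5 for the minimum = 4 comparison(s); min is 3, place at index 1 -> [-10, 3, 27, 22, 34, 37]
Pass 3: scan indices 3..5 for the minimum = 3 comparison(s); min is 22, place at index 2 -> [-10, 3, 22, 27, 34, 37]
Pass 4: scan indices 4..5 for the minimum = 2 comparison(s); min is 27, place at index 3 -> [-10, 3, 22, 27, 34, 37]
Pass 5: scan indices 5..5 for the minimum = 1 comparison(s); min is 34, place at index 4 -> [-10, 3, 22, 27, 34, 37]
Selection sort always scans the whole unsorted suffix, so the count is (n-1) + (n-2) + ... + 1 = n(n-1)/2 = 6*5/2 = 15 regardless of the input order.
Total comparisons: 5 + 4 + 3 + 2 + 1 = 15


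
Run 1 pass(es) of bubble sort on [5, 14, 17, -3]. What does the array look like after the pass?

After pass 1: [5, 14, -3, 17] (1 swaps)
Total swaps: 1


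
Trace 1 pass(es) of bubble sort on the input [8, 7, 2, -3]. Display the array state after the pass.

After pass 1: [7, 2, -3, 8] (3 swaps)
Total swaps: 3


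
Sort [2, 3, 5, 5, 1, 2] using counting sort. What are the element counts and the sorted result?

Count array: [0, 1, 2, 1, 0, 2]
(count[i] = number of elements equal to i)
Cumulative count: [0, 1, 3, 4, 4, 6]
Sorted: [1, 2, 2, 3, 5, 5]


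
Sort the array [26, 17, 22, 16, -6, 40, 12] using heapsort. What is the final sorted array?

Build heap: [40, 17, 26, 16, -6, 22, 12]
Extract 40: [26, 17, 22, 16, -6, 12, 40]
Extract 26: [22, 17, 12, 16, -6, 26, 40]
Extract 22: [17, 16, 12, -6, 22, 26, 40]
Extract 17: [16, -6, 12, 17, 22, 26, 40]
Extract 16: [12, -6, 16, 17, 22, 26, 40]
Extract 12: [-6, 12, 16, 17, 22, 26, 40]


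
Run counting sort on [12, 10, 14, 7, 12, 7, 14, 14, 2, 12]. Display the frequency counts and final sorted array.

Count array: [0, 0, 1, 0, 0, 0, 0, 2, 0, 0, 1, 0, 3, 0, 3]
(count[i] = number of elements equal to i)
Cumulative count: [0, 0, 1, 1, 1, 1, 1, 3, 3, 3, 4, 4, 7, 7, 10]
Sorted: [2, 7, 7, 10, 12, 12, 12, 14, 14, 14]


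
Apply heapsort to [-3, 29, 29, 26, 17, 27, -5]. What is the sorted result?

Build heap: [29, 26, 29, -3, 17, 27, -5]
Extract 29: [29, 26, 27, -3, 17, -5, 29]
Extract 29: [27, 26, -5, -3, 17, 29, 29]
Extract 27: [26, 17, -5, -3, 27, 29, 29]
Extract 26: [17, -3, -5, 26, 27, 29, 29]
Extract 17: [-3, -5, 17, 26, 27, 29, 29]
Extract -3: [-5, -3, 17, 26, 27, 29, 29]


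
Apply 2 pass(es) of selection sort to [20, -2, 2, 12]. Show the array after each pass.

Pass 1: Select minimum -2 at index 1, swap -> [-2, 20, 2, 12]
Pass 2: Select minimum 2 at index 2, swap -> [-2, 2, 20, 12]


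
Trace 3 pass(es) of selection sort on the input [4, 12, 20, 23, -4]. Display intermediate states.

Pass 1: Select minimum -4 at index 4, swap -> [-4, 12, 20, 23, 4]
Pass 2: Select minimum 4 at index 4, swap -> [-4, 4, 20, 23, 12]
Pass 3: Select minimum 12 at index 4, swap -> [-4, 4, 12, 23, 20]


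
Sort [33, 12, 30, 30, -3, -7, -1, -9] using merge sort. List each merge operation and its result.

Divide and conquer:
  Merge [33] + [12] -> [12, 33]
  Merge [30] + [30] -> [30, 30]
  Merge [12, 33] + [30, 30] -> [12, 30, 30, 33]
  Merge [-3] + [-7] -> [-7, -3]
  Merge [-1] + [-9] -> [-9, -1]
  Merge [-7, -3] + [-9, -1] -> [-9, -7, -3, -1]
  Merge [12, 30, 30, 33] + [-9, -7, -3, -1] -> [-9, -7, -3, -1, 12, 30, 30, 33]


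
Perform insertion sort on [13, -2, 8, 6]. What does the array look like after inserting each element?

First element 13 is already 'sorted'
Insert -2: shifted 1 elements -> [-2, 13, 8, 6]
Insert 8: shifted 1 elements -> [-2, 8, 13, 6]
Insert 6: shifted 2 elements -> [-2, 6, 8, 13]


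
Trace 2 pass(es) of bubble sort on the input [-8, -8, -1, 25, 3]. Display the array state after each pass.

After pass 1: [-8, -8, -1, 3, 25] (1 swaps)
After pass 2: [-8, -8, -1, 3, 25] (0 swaps)
Total swaps: 1


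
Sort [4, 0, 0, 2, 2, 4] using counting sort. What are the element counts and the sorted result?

Count array: [2, 0, 2, 0, 2]
(count[i] = number of elements equal to i)
Cumulative count: [2, 2, 4, 4, 6]
Sorted: [0, 0, 2, 2, 4, 4]


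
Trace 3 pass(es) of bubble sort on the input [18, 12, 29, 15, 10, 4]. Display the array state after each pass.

After pass 1: [12, 18, 15, 10, 4, 29] (4 swaps)
After pass 2: [12, 15, 10, 4, 18, 29] (3 swaps)
After pass 3: [12, 10, 4, 15, 18, 29] (2 swaps)
Total swaps: 9


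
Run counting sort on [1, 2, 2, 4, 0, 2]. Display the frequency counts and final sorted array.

Count array: [1, 1, 3, 0, 1]
(count[i] = number of elements equal to i)
Cumulative count: [1, 2, 5, 5, 6]
Sorted: [0, 1, 2, 2, 2, 4]


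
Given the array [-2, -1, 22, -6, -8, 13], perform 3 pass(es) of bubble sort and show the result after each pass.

After pass 1: [-2, -1, -6, -8, 13, 22] (3 swaps)
After pass 2: [-2, -6, -8, -1, 13, 22] (2 swaps)
After pass 3: [-6, -8, -2, -1, 13, 22] (2 swaps)
Total swaps: 7


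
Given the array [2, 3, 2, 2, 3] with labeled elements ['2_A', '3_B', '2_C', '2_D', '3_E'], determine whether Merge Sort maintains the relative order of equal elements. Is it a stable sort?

Trace Merge Sort on the labeled array (the key is the number; the letter only tracks identity):
  Merge [2_A] + [3_B] -> [2_A, 3_B]
  Merge [2_D] + [3_E] -> [2_D, 3_E]
  Merge [2_C] + [2_D, 3_E] -> [2_C, 2_D, 3_E]
  Merge [2_A, 3_B] + [2_C, 2_D, 3_E] -> [2_A, 2_C, 2_D, 3_B, 3_E]
Final order: [2_A, 2_C, 2_D, 3_B, 3_E]
Equal keys:
  value 2: originally 2_A, 2_C, 2_D; after sorting 2_A, 2_C, 2_D -> order preserved
  value 3: originally 3_B, 3_E; after sorting 3_B, 3_E -> order preserved
All equal keys kept their original relative order. Merge Sort is stable: when the heads of the two halves are equal the merge takes from the left half first.
Answer: Stable


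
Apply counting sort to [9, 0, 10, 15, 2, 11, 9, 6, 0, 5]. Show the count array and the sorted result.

Count array: [2, 0, 1, 0, 0, 1, 1, 0, 0, 2, 1, 1, 0, 0, 0, 1]
(count[i] = number of elements equal to i)
Cumulative count: [2, 2, 3, 3, 3, 4, 5, 5, 5, 7, 8, 9, 9, 9, 9, 10]
Sorted: [0, 0, 2, 5, 6, 9, 9, 10, 11, 15]


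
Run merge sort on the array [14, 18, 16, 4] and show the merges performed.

Divide and conquer:
  Merge [14] + [18] -> [14, 18]
  Merge [16] + [4] -> [4, 16]
  Merge [14, 18] + [4, 16] -> [4, 14, 16, 18]


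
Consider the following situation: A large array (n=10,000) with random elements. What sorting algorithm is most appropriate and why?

Best choice: Quicksort or Mergesort
Reason: Both have O(n log n) average case; quicksort has lower constant factors


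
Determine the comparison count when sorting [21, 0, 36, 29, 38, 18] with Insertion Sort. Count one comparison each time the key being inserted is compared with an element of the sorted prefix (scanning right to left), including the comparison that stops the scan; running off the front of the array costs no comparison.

Insert 0: 21 > 0 (shift), reached front = 1 comparison(s) -> [0, 21, 36, 29, 38, 18]
Insert 36: 21 <= 36 (stop) = 1 comparison(s) -> [0, 21, 36, 29, 38, 18]
Insert 29: 36 > 29 (shift), 21 <= 29 (stop) = 2 comparison(s) -> [0, 21, 29, 36, 38, 18]
Insert 38: 36 <= 38 (stop) = 1 comparison(s) -> [0, 21, 29, 36, 38, 18]
Insert 18: 38 > 18 (shift), 36 > 18 (shift), 29 > 18 (shift), 21 > 18 (shift), 0 <= 18 (stop) = 5 comparison(s) -> [0, 18, 21, 29, 36, 38]
Total comparisons: 1 + 1 + 2 + 1 + 5 = 10


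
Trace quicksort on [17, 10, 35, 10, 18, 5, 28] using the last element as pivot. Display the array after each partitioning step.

Partition 1: pivot=28 at index 5 -> [17, 10, 10, 18, 5, 28, 35]
Partition 2: pivot=5 at index 0 -> [5, 10, 10, 18, 17, 28, 35]
Partition 3: pivot=17 at index 3 -> [5, 10, 10, 17, 18, 28, 35]
Partition 4: pivot=10 at index 2 -> [5, 10, 10, 17, 18, 28, 35]


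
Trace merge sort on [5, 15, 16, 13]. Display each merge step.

Divide and conquer:
  Merge [5] + [15] -> [5, 15]
  Merge [16] + [13] -> [13, 16]
  Merge [5, 15] + [13, 16] -> [5, 13, 15, 16]


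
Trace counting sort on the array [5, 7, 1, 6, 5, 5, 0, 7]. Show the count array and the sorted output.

Count array: [1, 1, 0, 0, 0, 3, 1, 2]
(count[i] = number of elements equal to i)
Cumulative count: [1, 2, 2, 2, 2, 5, 6, 8]
Sorted: [0, 1, 5, 5, 5, 6, 7, 7]


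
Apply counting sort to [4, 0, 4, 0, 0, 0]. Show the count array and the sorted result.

Count array: [4, 0, 0, 0, 2]
(count[i] = number of elements equal to i)
Cumulative count: [4, 4, 4, 4, 6]
Sorted: [0, 0, 0, 0, 4, 4]


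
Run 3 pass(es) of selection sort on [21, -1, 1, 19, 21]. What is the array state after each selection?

Pass 1: Select minimum -1 at index 1, swap -> [-1, 21, 1, 19, 21]
Pass 2: Select minimum 1 at index 2, swap -> [-1, 1, 21, 19, 21]
Pass 3: Select minimum 19 at index 3, swap -> [-1, 1, 19, 21, 21]


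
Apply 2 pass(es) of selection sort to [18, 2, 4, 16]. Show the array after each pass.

Pass 1: Select minimum 2 at index 1, swap -> [2, 18, 4, 16]
Pass 2: Select minimum 4 at index 2, swap -> [2, 4, 18, 16]


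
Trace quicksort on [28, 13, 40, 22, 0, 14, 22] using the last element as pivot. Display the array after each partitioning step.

Partition 1: pivot=22 at index 4 -> [13, 22, 0, 14, 22, 28, 40]
Partition 2: pivot=14 at index 2 -> [13, 0, 14, 22, 22, 28, 40]
Partition 3: pivot=0 at index 0 -> [0, 13, 14, 22, 22, 28, 40]
Partition 4: pivot=40 at index 6 -> [0, 13, 14, 22, 22, 28, 40]


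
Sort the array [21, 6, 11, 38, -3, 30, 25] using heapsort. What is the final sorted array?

Build heap: [38, 21, 30, 6, -3, 11, 25]
Extract 38: [30, 21, 25, 6, -3, 11, 38]
Extract 30: [25, 21, 11, 6, -3, 30, 38]
Extract 25: [21, 6, 11, -3, 25, 30, 38]
Extract 21: [11, 6, -3, 21, 25, 30, 38]
Extract 11: [6, -3, 11, 21, 25, 30, 38]
Extract 6: [-3, 6, 11, 21, 25, 30, 38]


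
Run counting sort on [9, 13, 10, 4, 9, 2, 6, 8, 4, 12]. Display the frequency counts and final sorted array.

Count array: [0, 0, 1, 0, 2, 0, 1, 0, 1, 2, 1, 0, 1, 1]
(count[i] = number of elements equal to i)
Cumulative count: [0, 0, 1, 1, 3, 3, 4, 4, 5, 7, 8, 8, 9, 10]
Sorted: [2, 4, 4, 6, 8, 9, 9, 10, 12, 13]


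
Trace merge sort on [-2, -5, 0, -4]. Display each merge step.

Divide and conquer:
  Merge [-2] + [-5] -> [-5, -2]
  Merge [0] + [-4] -> [-4, 0]
  Merge [-5, -2] + [-4, 0] -> [-5, -4, -2, 0]


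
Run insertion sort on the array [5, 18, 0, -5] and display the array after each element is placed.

First element 5 is already 'sorted'
Insert 18: shifted 0 elements -> [5, 18, 0, -5]
Insert 0: shifted 2 elements -> [0, 5, 18, -5]
Insert -5: shifted 3 elements -> [-5, 0, 5, 18]


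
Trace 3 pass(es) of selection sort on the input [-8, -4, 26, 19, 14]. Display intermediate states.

Pass 1: Select minimum -8 at index 0, swap -> [-8, -4, 26, 19, 14]
Pass 2: Select minimum -4 at index 1, swap -> [-8, -4, 26, 19, 14]
Pass 3: Select minimum 14 at index 4, swap -> [-8, -4, 14, 19, 26]


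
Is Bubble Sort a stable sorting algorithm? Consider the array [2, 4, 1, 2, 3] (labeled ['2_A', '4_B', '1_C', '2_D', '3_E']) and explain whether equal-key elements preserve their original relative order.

Trace Bubble Sort on the labeled array (the key is the number; the letter only tracks identity):
  After pass 1: [2_A, 1_C, 2_D, 3_E, 4_B]
  After pass 2: [1_C, 2_A, 2_D, 3_E, 4_B]
  After pass 3: [1_C, 2_A, 2_D, 3_E, 4_B] (no swaps, done)
Final order: [1_C, 2_A, 2_D, 3_E, 4_B]
Equal keys:
  value 2: originally 2_A, 2_D; after sorting 2_A, 2_D -> order preserved
All equal keys kept their original relative order. Bubble Sort is stable: it only swaps adjacent elements when the left one is strictly greater, so equal keys never move past each other.
Answer: Stable


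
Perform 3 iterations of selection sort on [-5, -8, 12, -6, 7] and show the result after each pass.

Pass 1: Select minimum -8 at index 1, swap -> [-8, -5, 12, -6, 7]
Pass 2: Select minimum -6 at index 3, swap -> [-8, -6, 12, -5, 7]
Pass 3: Select minimum -5 at index 3, swap -> [-8, -6, -5, 12, 7]


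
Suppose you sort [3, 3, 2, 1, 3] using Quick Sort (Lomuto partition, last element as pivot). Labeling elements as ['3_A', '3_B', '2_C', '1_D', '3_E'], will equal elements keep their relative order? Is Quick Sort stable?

Trace Quick Sort on the labeled array (the key is the number; the letter only tracks identity):
  Partition indices 0..4 around pivot 3_E -> [3_A, 3_B, 2_C, 1_D, 3_E]
  Partition indices 0..3 around pivot 1_D -> [1_D, 3_B, 2_C, 3_A, 3_E]
  Partition indices 1..3 around pivot 3_A -> [1_D, 3_B, 2_C, 3_A, 3_E]
  Partition indices 1..2 around pivot 2_C -> [1_D, 2_C, 3_B, 3_A, 3_E]
Final order: [1_D, 2_C, 3_B, 3_A, 3_E]
Equal keys:
  value 3: originally 3_A, 3_B, 3_E; after sorting 3_B, 3_A, 3_E -> order changed
Equal keys were reordered, so Quick Sort is not stable: partition swaps elements across long distances and can reorder equal keys. (One such input is enough; an unstable sort may happen to preserve order on other inputs, but it gives no guarantee.)
Answer: Not stable


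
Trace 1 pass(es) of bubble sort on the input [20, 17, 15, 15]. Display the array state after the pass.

After pass 1: [17, 15, 15, 20] (3 swaps)
Total swaps: 3


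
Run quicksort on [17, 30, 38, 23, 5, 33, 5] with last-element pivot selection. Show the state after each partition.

Partition 1: pivot=5 at index 1 -> [5, 5, 38, 23, 17, 33, 30]
Partition 2: pivot=30 at index 4 -> [5, 5, 23, 17, 30, 33, 38]
Partition 3: pivot=17 at index 2 -> [5, 5, 17, 23, 30, 33, 38]
Partition 4: pivot=38 at index 6 -> [5, 5, 17, 23, 30, 33, 38]


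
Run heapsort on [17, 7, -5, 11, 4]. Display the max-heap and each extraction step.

Build heap: [17, 11, -5, 7, 4]
Extract 17: [11, 7, -5, 4, 17]
Extract 11: [7, 4, -5, 11, 17]
Extract 7: [4, -5, 7, 11, 17]
Extract 4: [-5, 4, 7, 11, 17]


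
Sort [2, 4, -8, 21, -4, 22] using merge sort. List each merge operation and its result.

Divide and conquer:
  Merge [4] + [-8] -> [-8, 4]
  Merge [2] + [-8, 4] -> [-8, 2, 4]
  Merge [-4] + [22] -> [-4, 22]
  Merge [21] + [-4, 22] -> [-4, 21, 22]
  Merge [-8, 2, 4] + [-4, 21, 22] -> [-8, -4, 2, 4, 21, 22]


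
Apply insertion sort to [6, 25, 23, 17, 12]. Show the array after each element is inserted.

First element 6 is already 'sorted'
Insert 25: shifted 0 elements -> [6, 25, 23, 17, 12]
Insert 23: shifted 1 elements -> [6, 23, 25, 17, 12]
Insert 17: shifted 2 elements -> [6, 17, 23, 25, 12]
Insert 12: shifted 3 elements -> [6, 12, 17, 23, 25]


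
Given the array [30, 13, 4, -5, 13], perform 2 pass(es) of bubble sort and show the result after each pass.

After pass 1: [13, 4, -5, 13, 30] (4 swaps)
After pass 2: [4, -5, 13, 13, 30] (2 swaps)
Total swaps: 6


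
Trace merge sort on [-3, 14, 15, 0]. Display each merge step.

Divide and conquer:
  Merge [-3] + [14] -> [-3, 14]
  Merge [15] + [0] -> [0, 15]
  Merge [-3, 14] + [0, 15] -> [-3, 0, 14, 15]


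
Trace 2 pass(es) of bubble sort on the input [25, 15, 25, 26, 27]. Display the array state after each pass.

After pass 1: [15, 25, 25, 26, 27] (1 swaps)
After pass 2: [15, 25, 25, 26, 27] (0 swaps)
Total swaps: 1


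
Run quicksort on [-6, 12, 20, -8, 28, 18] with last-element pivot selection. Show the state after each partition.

Partition 1: pivot=18 at index 3 -> [-6, 12, -8, 18, 28, 20]
Partition 2: pivot=-8 at index 0 -> [-8, 12, -6, 18, 28, 20]
Partition 3: pivot=-6 at index 1 -> [-8, -6, 12, 18, 28, 20]
Partition 4: pivot=20 at index 4 -> [-8, -6, 12, 18, 20, 28]


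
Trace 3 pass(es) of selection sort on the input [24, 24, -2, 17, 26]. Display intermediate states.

Pass 1: Select minimum -2 at index 2, swap -> [-2, 24, 24, 17, 26]
Pass 2: Select minimum 17 at index 3, swap -> [-2, 17, 24, 24, 26]
Pass 3: Select minimum 24 at index 2, swap -> [-2, 17, 24, 24, 26]


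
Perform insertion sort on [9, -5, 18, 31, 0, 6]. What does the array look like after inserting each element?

First element 9 is already 'sorted'
Insert -5: shifted 1 elements -> [-5, 9, 18, 31, 0, 6]
Insert 18: shifted 0 elements -> [-5, 9, 18, 31, 0, 6]
Insert 31: shifted 0 elements -> [-5, 9, 18, 31, 0, 6]
Insert 0: shifted 3 elements -> [-5, 0, 9, 18, 31, 6]
Insert 6: shifted 3 elements -> [-5, 0, 6, 9, 18, 31]


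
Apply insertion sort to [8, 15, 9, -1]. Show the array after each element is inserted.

First element 8 is already 'sorted'
Insert 15: shifted 0 elements -> [8, 15, 9, -1]
Insert 9: shifted 1 elements -> [8, 9, 15, -1]
Insert -1: shifted 3 elements -> [-1, 8, 9, 15]


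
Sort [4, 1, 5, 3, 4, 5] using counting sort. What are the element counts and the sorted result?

Count array: [0, 1, 0, 1, 2, 2]
(count[i] = number of elements equal to i)
Cumulative count: [0, 1, 1, 2, 4, 6]
Sorted: [1, 3, 4, 4, 5, 5]


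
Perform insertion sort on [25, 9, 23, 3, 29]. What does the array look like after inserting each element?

First element 25 is already 'sorted'
Insert 9: shifted 1 elements -> [9, 25, 23, 3, 29]
Insert 23: shifted 1 elements -> [9, 23, 25, 3, 29]
Insert 3: shifted 3 elements -> [3, 9, 23, 25, 29]
Insert 29: shifted 0 elements -> [3, 9, 23, 25, 29]


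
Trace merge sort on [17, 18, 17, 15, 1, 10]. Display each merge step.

Divide and conquer:
  Merge [18] + [17] -> [17, 18]
  Merge [17] + [17, 18] -> [17, 17, 18]
  Merge [1] + [10] -> [1, 10]
  Merge [15] + [1, 10] -> [1, 10, 15]
  Merge [17, 17, 18] + [1, 10, 15] -> [1, 10, 15, 17, 17, 18]


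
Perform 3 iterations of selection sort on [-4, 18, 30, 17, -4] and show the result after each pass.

Pass 1: Select minimum -4 at index 0, swap -> [-4, 18, 30, 17, -4]
Pass 2: Select minimum -4 at index 4, swap -> [-4, -4, 30, 17, 18]
Pass 3: Select minimum 17 at index 3, swap -> [-4, -4, 17, 30, 18]


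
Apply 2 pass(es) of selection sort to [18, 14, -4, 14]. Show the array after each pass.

Pass 1: Select minimum -4 at index 2, swap -> [-4, 14, 18, 14]
Pass 2: Select minimum 14 at index 1, swap -> [-4, 14, 18, 14]


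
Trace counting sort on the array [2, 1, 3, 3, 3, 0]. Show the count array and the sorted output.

Count array: [1, 1, 1, 3]
(count[i] = number of elements equal to i)
Cumulative count: [1, 2, 3, 6]
Sorted: [0, 1, 2, 3, 3, 3]


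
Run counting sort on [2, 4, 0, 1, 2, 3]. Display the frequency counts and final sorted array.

Count array: [1, 1, 2, 1, 1]
(count[i] = number of elements equal to i)
Cumulative count: [1, 2, 4, 5, 6]
Sorted: [0, 1, 2, 2, 3, 4]


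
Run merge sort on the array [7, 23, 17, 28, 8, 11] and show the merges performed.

Divide and conquer:
  Merge [23] + [17] -> [17, 23]
  Merge [7] + [17, 23] -> [7, 17, 23]
  Merge [8] + [11] -> [8, 11]
  Merge [28] + [8, 11] -> [8, 11, 28]
  Merge [7, 17, 23] + [8, 11, 28] -> [7, 8, 11, 17, 23, 28]


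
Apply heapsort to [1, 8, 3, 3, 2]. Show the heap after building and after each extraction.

Build heap: [8, 3, 3, 1, 2]
Extract 8: [3, 2, 3, 1, 8]
Extract 3: [3, 2, 1, 3, 8]
Extract 3: [2, 1, 3, 3, 8]
Extract 2: [1, 2, 3, 3, 8]


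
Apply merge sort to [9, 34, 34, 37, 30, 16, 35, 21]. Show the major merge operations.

Divide and conquer:
  Merge [9] + [34] -> [9, 34]
  Merge [34] + [37] -> [34, 37]
  Merge [9, 34] + [34, 37] -> [9, 34, 34, 37]
  Merge [30] + [16] -> [16, 30]
  Merge [35] + [21] -> [21, 35]
  Merge [16, 30] + [21, 35] -> [16, 21, 30, 35]
  Merge [9, 34, 34, 37] + [16, 21, 30, 35] -> [9, 16, 21, 30, 34, 34, 35, 37]


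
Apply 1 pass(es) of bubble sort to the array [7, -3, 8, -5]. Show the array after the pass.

After pass 1: [-3, 7, -5, 8] (2 swaps)
Total swaps: 2


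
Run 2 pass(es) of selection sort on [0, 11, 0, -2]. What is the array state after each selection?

Pass 1: Select minimum -2 at index 3, swap -> [-2, 11, 0, 0]
Pass 2: Select minimum 0 at index 2, swap -> [-2, 0, 11, 0]


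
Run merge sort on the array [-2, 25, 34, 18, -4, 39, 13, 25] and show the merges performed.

Divide and conquer:
  Merge [-2] + [25] -> [-2, 25]
  Merge [34] + [18] -> [18, 34]
  Merge [-2, 25] + [18, 34] -> [-2, 18, 25, 34]
  Merge [-4] + [39] -> [-4, 39]
  Merge [13] + [25] -> [13, 25]
  Merge [-4, 39] + [13, 25] -> [-4, 13, 25, 39]
  Merge [-2, 18, 25, 34] + [-4, 13, 25, 39] -> [-4, -2, 13, 18, 25, 25, 34, 39]


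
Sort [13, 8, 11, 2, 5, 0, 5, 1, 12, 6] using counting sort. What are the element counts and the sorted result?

Count array: [1, 1, 1, 0, 0, 2, 1, 0, 1, 0, 0, 1, 1, 1]
(count[i] = number of elements equal to i)
Cumulative count: [1, 2, 3, 3, 3, 5, 6, 6, 7, 7, 7, 8, 9, 10]
Sorted: [0, 1, 2, 5, 5, 6, 8, 11, 12, 13]


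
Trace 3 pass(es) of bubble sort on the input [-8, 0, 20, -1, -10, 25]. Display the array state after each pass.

After pass 1: [-8, 0, -1, -10, 20, 25] (2 swaps)
After pass 2: [-8, -1, -10, 0, 20, 25] (2 swaps)
After pass 3: [-8, -10, -1, 0, 20, 25] (1 swaps)
Total swaps: 5


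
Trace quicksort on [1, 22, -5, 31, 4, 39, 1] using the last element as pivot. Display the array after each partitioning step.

Partition 1: pivot=1 at index 2 -> [1, -5, 1, 31, 4, 39, 22]
Partition 2: pivot=-5 at index 0 -> [-5, 1, 1, 31, 4, 39, 22]
Partition 3: pivot=22 at index 4 -> [-5, 1, 1, 4, 22, 39, 31]
Partition 4: pivot=31 at index 5 -> [-5, 1, 1, 4, 22, 31, 39]


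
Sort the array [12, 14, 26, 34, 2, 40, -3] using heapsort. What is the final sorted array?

Build heap: [40, 34, 26, 14, 2, 12, -3]
Extract 40: [34, 14, 26, -3, 2, 12, 40]
Extract 34: [26, 14, 12, -3, 2, 34, 40]
Extract 26: [14, 2, 12, -3, 26, 34, 40]
Extract 14: [12, 2, -3, 14, 26, 34, 40]
Extract 12: [2, -3, 12, 14, 26, 34, 40]
Extract 2: [-3, 2, 12, 14, 26, 34, 40]


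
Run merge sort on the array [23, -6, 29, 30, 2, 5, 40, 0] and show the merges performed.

Divide and conquer:
  Merge [23] + [-6] -> [-6, 23]
  Merge [29] + [30] -> [29, 30]
  Merge [-6, 23] + [29, 30] -> [-6, 23, 29, 30]
  Merge [2] + [5] -> [2, 5]
  Merge [40] + [0] -> [0, 40]
  Merge [2, 5] + [0, 40] -> [0, 2, 5, 40]
  Merge [-6, 23, 29, 30] + [0, 2, 5, 40] -> [-6, 0, 2, 5, 23, 29, 30, 40]


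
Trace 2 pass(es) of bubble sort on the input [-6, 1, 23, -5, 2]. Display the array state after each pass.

After pass 1: [-6, 1, -5, 2, 23] (2 swaps)
After pass 2: [-6, -5, 1, 2, 23] (1 swaps)
Total swaps: 3


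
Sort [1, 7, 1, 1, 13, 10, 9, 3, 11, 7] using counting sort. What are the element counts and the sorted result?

Count array: [0, 3, 0, 1, 0, 0, 0, 2, 0, 1, 1, 1, 0, 1]
(count[i] = number of elements equal to i)
Cumulative count: [0, 3, 3, 4, 4, 4, 4, 6, 6, 7, 8, 9, 9, 10]
Sorted: [1, 1, 1, 3, 7, 7, 9, 10, 11, 13]


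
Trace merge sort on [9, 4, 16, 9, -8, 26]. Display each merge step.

Divide and conquer:
  Merge [4] + [16] -> [4, 16]
  Merge [9] + [4, 16] -> [4, 9, 16]
  Merge [-8] + [26] -> [-8, 26]
  Merge [9] + [-8, 26] -> [-8, 9, 26]
  Merge [4, 9, 16] + [-8, 9, 26] -> [-8, 4, 9, 9, 16, 26]


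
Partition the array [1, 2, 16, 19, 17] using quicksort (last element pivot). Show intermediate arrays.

Partition 1: pivot=17 at index 3 -> [1, 2, 16, 17, 19]
Partition 2: pivot=16 at index 2 -> [1, 2, 16, 17, 19]
Partition 3: pivot=2 at index 1 -> [1, 2, 16, 17, 19]


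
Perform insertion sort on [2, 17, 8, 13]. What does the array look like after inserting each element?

First element 2 is already 'sorted'
Insert 17: shifted 0 elements -> [2, 17, 8, 13]
Insert 8: shifted 1 elements -> [2, 8, 17, 13]
Insert 13: shifted 1 elements -> [2, 8, 13, 17]


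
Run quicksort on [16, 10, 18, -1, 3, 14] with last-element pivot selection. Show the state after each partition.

Partition 1: pivot=14 at index 3 -> [10, -1, 3, 14, 18, 16]
Partition 2: pivot=3 at index 1 -> [-1, 3, 10, 14, 18, 16]
Partition 3: pivot=16 at index 4 -> [-1, 3, 10, 14, 16, 18]


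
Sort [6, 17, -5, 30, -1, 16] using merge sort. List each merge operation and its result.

Divide and conquer:
  Merge [17] + [-5] -> [-5, 17]
  Merge [6] + [-5, 17] -> [-5, 6, 17]
  Merge [-1] + [16] -> [-1, 16]
  Merge [30] + [-1, 16] -> [-1, 16, 30]
  Merge [-5, 6, 17] + [-1, 16, 30] -> [-5, -1, 6, 16, 17, 30]


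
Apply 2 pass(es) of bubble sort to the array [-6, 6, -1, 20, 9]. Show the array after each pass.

After pass 1: [-6, -1, 6, 9, 20] (2 swaps)
After pass 2: [-6, -1, 6, 9, 20] (0 swaps)
Total swaps: 2


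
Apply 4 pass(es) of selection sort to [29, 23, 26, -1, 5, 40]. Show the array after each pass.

Pass 1: Select minimum -1 at index 3, swap -> [-1, 23, 26, 29, 5, 40]
Pass 2: Select minimum 5 at index 4, swap -> [-1, 5, 26, 29, 23, 40]
Pass 3: Select minimum 23 at index 4, swap -> [-1, 5, 23, 29, 26, 40]
Pass 4: Select minimum 26 at index 4, swap -> [-1, 5, 23, 26, 29, 40]


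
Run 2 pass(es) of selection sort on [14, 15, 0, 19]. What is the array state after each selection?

Pass 1: Select minimum 0 at index 2, swap -> [0, 15, 14, 19]
Pass 2: Select minimum 14 at index 2, swap -> [0, 14, 15, 19]


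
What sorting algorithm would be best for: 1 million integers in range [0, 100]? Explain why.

Best choice: Counting sort
Reason: O(n + k) where k=100 is small; linear time beats O(n log n)


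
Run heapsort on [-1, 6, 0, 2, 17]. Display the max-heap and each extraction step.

Build heap: [17, 6, 0, 2, -1]
Extract 17: [6, 2, 0, -1, 17]
Extract 6: [2, -1, 0, 6, 17]
Extract 2: [0, -1, 2, 6, 17]
Extract 0: [-1, 0, 2, 6, 17]


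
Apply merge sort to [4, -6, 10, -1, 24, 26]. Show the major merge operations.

Divide and conquer:
  Merge [-6] + [10] -> [-6, 10]
  Merge [4] + [-6, 10] -> [-6, 4, 10]
  Merge [24] + [26] -> [24, 26]
  Merge [-1] + [24, 26] -> [-1, 24, 26]
  Merge [-6, 4, 10] + [-1, 24, 26] -> [-6, -1, 4, 10, 24, 26]


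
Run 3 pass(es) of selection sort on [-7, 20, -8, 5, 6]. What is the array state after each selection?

Pass 1: Select minimum -8 at index 2, swap -> [-8, 20, -7, 5, 6]
Pass 2: Select minimum -7 at index 2, swap -> [-8, -7, 20, 5, 6]
Pass 3: Select minimum 5 at index 3, swap -> [-8, -7, 5, 20, 6]


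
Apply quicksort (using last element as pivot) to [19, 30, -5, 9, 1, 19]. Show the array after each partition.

Partition 1: pivot=19 at index 4 -> [19, -5, 9, 1, 19, 30]
Partition 2: pivot=1 at index 1 -> [-5, 1, 9, 19, 19, 30]
Partition 3: pivot=19 at index 3 -> [-5, 1, 9, 19, 19, 30]


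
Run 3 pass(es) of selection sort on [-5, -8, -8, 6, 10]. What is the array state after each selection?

Pass 1: Select minimum -8 at index 1, swap -> [-8, -5, -8, 6, 10]
Pass 2: Select minimum -8 at index 2, swap -> [-8, -8, -5, 6, 10]
Pass 3: Select minimum -5 at index 2, swap -> [-8, -8, -5, 6, 10]


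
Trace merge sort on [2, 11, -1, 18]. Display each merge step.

Divide and conquer:
  Merge [2] + [11] -> [2, 11]
  Merge [-1] + [18] -> [-1, 18]
  Merge [2, 11] + [-1, 18] -> [-1, 2, 11, 18]


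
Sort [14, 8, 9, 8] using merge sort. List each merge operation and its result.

Divide and conquer:
  Merge [14] + [8] -> [8, 14]
  Merge [9] + [8] -> [8, 9]
  Merge [8, 14] + [8, 9] -> [8, 8, 9, 14]


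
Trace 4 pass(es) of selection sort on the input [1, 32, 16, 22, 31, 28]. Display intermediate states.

Pass 1: Select minimum 1 at index 0, swap -> [1, 32, 16, 22, 31, 28]
Pass 2: Select minimum 16 at index 2, swap -> [1, 16, 32, 22, 31, 28]
Pass 3: Select minimum 22 at index 3, swap -> [1, 16, 22, 32, 31, 28]
Pass 4: Select minimum 28 at index 5, swap -> [1, 16, 22, 28, 31, 32]


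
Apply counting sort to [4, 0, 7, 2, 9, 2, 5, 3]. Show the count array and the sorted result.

Count array: [1, 0, 2, 1, 1, 1, 0, 1, 0, 1]
(count[i] = number of elements equal to i)
Cumulative count: [1, 1, 3, 4, 5, 6, 6, 7, 7, 8]
Sorted: [0, 2, 2, 3, 4, 5, 7, 9]


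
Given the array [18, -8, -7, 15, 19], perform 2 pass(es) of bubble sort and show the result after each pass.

After pass 1: [-8, -7, 15, 18, 19] (3 swaps)
After pass 2: [-8, -7, 15, 18, 19] (0 swaps)
Total swaps: 3


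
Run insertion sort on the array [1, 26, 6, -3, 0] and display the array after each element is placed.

First element 1 is already 'sorted'
Insert 26: shifted 0 elements -> [1, 26, 6, -3, 0]
Insert 6: shifted 1 elements -> [1, 6, 26, -3, 0]
Insert -3: shifted 3 elements -> [-3, 1, 6, 26, 0]
Insert 0: shifted 3 elements -> [-3, 0, 1, 6, 26]


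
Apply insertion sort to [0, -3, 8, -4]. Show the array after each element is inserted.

First element 0 is already 'sorted'
Insert -3: shifted 1 elements -> [-3, 0, 8, -4]
Insert 8: shifted 0 elements -> [-3, 0, 8, -4]
Insert -4: shifted 3 elements -> [-4, -3, 0, 8]


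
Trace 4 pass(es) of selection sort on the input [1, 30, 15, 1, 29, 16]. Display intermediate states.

Pass 1: Select minimum 1 at index 0, swap -> [1, 30, 15, 1, 29, 16]
Pass 2: Select minimum 1 at index 3, swap -> [1, 1, 15, 30, 29, 16]
Pass 3: Select minimum 15 at index 2, swap -> [1, 1, 15, 30, 29, 16]
Pass 4: Select minimum 16 at index 5, swap -> [1, 1, 15, 16, 29, 30]


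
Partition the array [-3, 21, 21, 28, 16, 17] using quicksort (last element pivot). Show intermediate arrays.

Partition 1: pivot=17 at index 2 -> [-3, 16, 17, 28, 21, 21]
Partition 2: pivot=16 at index 1 -> [-3, 16, 17, 28, 21, 21]
Partition 3: pivot=21 at index 4 -> [-3, 16, 17, 21, 21, 28]


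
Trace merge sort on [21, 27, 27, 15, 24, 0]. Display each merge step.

Divide and conquer:
  Merge [27] + [27] -> [27, 27]
  Merge [21] + [27, 27] -> [21, 27, 27]
  Merge [24] + [0] -> [0, 24]
  Merge [15] + [0, 24] -> [0, 15, 24]
  Merge [21, 27, 27] + [0, 15, 24] -> [0, 15, 21, 24, 27, 27]


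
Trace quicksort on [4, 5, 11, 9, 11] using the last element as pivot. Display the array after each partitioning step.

Partition 1: pivot=11 at index 4 -> [4, 5, 11, 9, 11]
Partition 2: pivot=9 at index 2 -> [4, 5, 9, 11, 11]
Partition 3: pivot=5 at index 1 -> [4, 5, 9, 11, 11]


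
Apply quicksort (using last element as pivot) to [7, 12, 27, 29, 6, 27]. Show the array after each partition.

Partition 1: pivot=27 at index 4 -> [7, 12, 27, 6, 27, 29]
Partition 2: pivot=6 at index 0 -> [6, 12, 27, 7, 27, 29]
Partition 3: pivot=7 at index 1 -> [6, 7, 27, 12, 27, 29]
Partition 4: pivot=12 at index 2 -> [6, 7, 12, 27, 27, 29]


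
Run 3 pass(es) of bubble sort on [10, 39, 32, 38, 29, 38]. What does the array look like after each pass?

After pass 1: [10, 32, 38, 29, 38, 39] (4 swaps)
After pass 2: [10, 32, 29, 38, 38, 39] (1 swaps)
After pass 3: [10, 29, 32, 38, 38, 39] (1 swaps)
Total swaps: 6


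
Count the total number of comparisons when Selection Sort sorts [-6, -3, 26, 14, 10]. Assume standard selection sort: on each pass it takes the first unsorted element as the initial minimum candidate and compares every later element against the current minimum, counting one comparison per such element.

Pass 1: scan indices 1..4 for the minimum = 4 comparison(s); min is -6, place at index 0 -> [-6, -3, 26, 14, 10]
Pass 2: scan indices 2..4 for the minimum = 3 comparison(s); min is -3, place at index 1 -> [-6, -3, 26, 14, 10]
Pass 3: scan indices 3..4 for the minimum = 2 comparison(s); min is 10, place at index 2 -> [-6, -3, 10, 14, 26]
Pass 4: scan indices 4..4 for the minimum = 1 comparison(s); min is 14, place at index 3 -> [-6, -3, 10, 14, 26]
Selection sort always scans the whole unsorted suffix, so the count is (n-1) + (n-2) + ... + 1 = n(n-1)/2 = 5*4/2 = 10 regardless of the input order.
Total comparisons: 4 + 3 + 2 + 1 = 10


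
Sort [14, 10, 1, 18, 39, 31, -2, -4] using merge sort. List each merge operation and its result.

Divide and conquer:
  Merge [14] + [10] -> [10, 14]
  Merge [1] + [18] -> [1, 18]
  Merge [10, 14] + [1, 18] -> [1, 10, 14, 18]
  Merge [39] + [31] -> [31, 39]
  Merge [-2] + [-4] -> [-4, -2]
  Merge [31, 39] + [-4, -2] -> [-4, -2, 31, 39]
  Merge [1, 10, 14, 18] + [-4, -2, 31, 39] -> [-4, -2, 1, 10, 14, 18, 31, 39]


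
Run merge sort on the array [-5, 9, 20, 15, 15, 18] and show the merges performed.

Divide and conquer:
  Merge [9] + [20] -> [9, 20]
  Merge [-5] + [9, 20] -> [-5, 9, 20]
  Merge [15] + [18] -> [15, 18]
  Merge [15] + [15, 18] -> [15, 15, 18]
  Merge [-5, 9, 20] + [15, 15, 18] -> [-5, 9, 15, 15, 18, 20]


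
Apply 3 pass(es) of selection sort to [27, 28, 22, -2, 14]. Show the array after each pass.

Pass 1: Select minimum -2 at index 3, swap -> [-2, 28, 22, 27, 14]
Pass 2: Select minimum 14 at index 4, swap -> [-2, 14, 22, 27, 28]
Pass 3: Select minimum 22 at index 2, swap -> [-2, 14, 22, 27, 28]


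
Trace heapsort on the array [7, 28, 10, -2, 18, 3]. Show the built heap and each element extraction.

Build heap: [28, 18, 10, -2, 7, 3]
Extract 28: [18, 7, 10, -2, 3, 28]
Extract 18: [10, 7, 3, -2, 18, 28]
Extract 10: [7, -2, 3, 10, 18, 28]
Extract 7: [3, -2, 7, 10, 18, 28]
Extract 3: [-2, 3, 7, 10, 18, 28]


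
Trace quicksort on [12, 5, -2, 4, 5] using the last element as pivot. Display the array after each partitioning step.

Partition 1: pivot=5 at index 3 -> [5, -2, 4, 5, 12]
Partition 2: pivot=4 at index 1 -> [-2, 4, 5, 5, 12]


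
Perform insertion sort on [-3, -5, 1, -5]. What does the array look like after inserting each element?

First element -3 is already 'sorted'
Insert -5: shifted 1 elements -> [-5, -3, 1, -5]
Insert 1: shifted 0 elements -> [-5, -3, 1, -5]
Insert -5: shifted 2 elements -> [-5, -5, -3, 1]


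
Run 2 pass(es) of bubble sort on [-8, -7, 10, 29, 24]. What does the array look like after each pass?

After pass 1: [-8, -7, 10, 24, 29] (1 swaps)
After pass 2: [-8, -7, 10, 24, 29] (0 swaps)
Total swaps: 1


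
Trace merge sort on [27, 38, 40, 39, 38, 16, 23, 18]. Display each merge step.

Divide and conquer:
  Merge [27] + [38] -> [27, 38]
  Merge [40] + [39] -> [39, 40]
  Merge [27, 38] + [39, 40] -> [27, 38, 39, 40]
  Merge [38] + [16] -> [16, 38]
  Merge [23] + [18] -> [18, 23]
  Merge [16, 38] + [18, 23] -> [16, 18, 23, 38]
  Merge [27, 38, 39, 40] + [16, 18, 23, 38] -> [16, 18, 23, 27, 38, 38, 39, 40]


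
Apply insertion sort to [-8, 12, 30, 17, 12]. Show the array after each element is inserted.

First element -8 is already 'sorted'
Insert 12: shifted 0 elements -> [-8, 12, 30, 17, 12]
Insert 30: shifted 0 elements -> [-8, 12, 30, 17, 12]
Insert 17: shifted 1 elements -> [-8, 12, 17, 30, 12]
Insert 12: shifted 2 elements -> [-8, 12, 12, 17, 30]


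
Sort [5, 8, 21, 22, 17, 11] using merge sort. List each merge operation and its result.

Divide and conquer:
  Merge [8] + [21] -> [8, 21]
  Merge [5] + [8, 21] -> [5, 8, 21]
  Merge [17] + [11] -> [11, 17]
  Merge [22] + [11, 17] -> [11, 17, 22]
  Merge [5, 8, 21] + [11, 17, 22] -> [5, 8, 11, 17, 21, 22]


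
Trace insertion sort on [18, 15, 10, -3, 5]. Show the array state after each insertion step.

First element 18 is already 'sorted'
Insert 15: shifted 1 elements -> [15, 18, 10, -3, 5]
Insert 10: shifted 2 elements -> [10, 15, 18, -3, 5]
Insert -3: shifted 3 elements -> [-3, 10, 15, 18, 5]
Insert 5: shifted 3 elements -> [-3, 5, 10, 15, 18]


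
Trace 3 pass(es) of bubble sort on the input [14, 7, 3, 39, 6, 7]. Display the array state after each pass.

After pass 1: [7, 3, 14, 6, 7, 39] (4 swaps)
After pass 2: [3, 7, 6, 7, 14, 39] (3 swaps)
After pass 3: [3, 6, 7, 7, 14, 39] (1 swaps)
Total swaps: 8


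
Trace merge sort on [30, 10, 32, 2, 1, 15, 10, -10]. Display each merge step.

Divide and conquer:
  Merge [30] + [10] -> [10, 30]
  Merge [32] + [2] -> [2, 32]
  Merge [10, 30] + [2, 32] -> [2, 10, 30, 32]
  Merge [1] + [15] -> [1, 15]
  Merge [10] + [-10] -> [-10, 10]
  Merge [1, 15] + [-10, 10] -> [-10, 1, 10, 15]
  Merge [2, 10, 30, 32] + [-10, 1, 10, 15] -> [-10, 1, 2, 10, 10, 15, 30, 32]


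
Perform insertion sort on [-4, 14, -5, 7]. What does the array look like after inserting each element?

First element -4 is already 'sorted'
Insert 14: shifted 0 elements -> [-4, 14, -5, 7]
Insert -5: shifted 2 elements -> [-5, -4, 14, 7]
Insert 7: shifted 1 elements -> [-5, -4, 7, 14]


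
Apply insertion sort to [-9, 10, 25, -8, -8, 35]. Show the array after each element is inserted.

First element -9 is already 'sorted'
Insert 10: shifted 0 elements -> [-9, 10, 25, -8, -8, 35]
Insert 25: shifted 0 elements -> [-9, 10, 25, -8, -8, 35]
Insert -8: shifted 2 elements -> [-9, -8, 10, 25, -8, 35]
Insert -8: shifted 2 elements -> [-9, -8, -8, 10, 25, 35]
Insert 35: shifted 0 elements -> [-9, -8, -8, 10, 25, 35]
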